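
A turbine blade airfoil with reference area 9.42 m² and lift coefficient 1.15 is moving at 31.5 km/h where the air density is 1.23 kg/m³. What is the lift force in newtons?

Convert speed: v = 31.5 km/h ÷ 3.6 = 8.75 m/s.
L = ½ρv²S·CL = ½ × 1.23 × 8.75² × 9.42 × 1.15 = 510 N

L = 510 N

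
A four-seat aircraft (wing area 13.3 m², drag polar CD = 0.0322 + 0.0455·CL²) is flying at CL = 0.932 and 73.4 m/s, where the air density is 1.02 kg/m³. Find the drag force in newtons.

D = 2620 N

CD = 0.0322 + 0.0455 × 0.932² = 0.07172
D = ½ρv²S·CD = ½ × 1.02 × 73.4² × 13.3 × 0.07172 = 2620 N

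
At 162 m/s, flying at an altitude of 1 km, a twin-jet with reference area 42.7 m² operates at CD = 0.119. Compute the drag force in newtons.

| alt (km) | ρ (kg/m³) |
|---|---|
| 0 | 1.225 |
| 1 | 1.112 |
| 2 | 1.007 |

At 1 km, from the table: ρ = 1.112 kg/m³.
D = ½ρv²S·CD = ½ × 1.112 × 162² × 42.7 × 0.119 = 74100 N ≈ 74.1 kN

D = 74100 N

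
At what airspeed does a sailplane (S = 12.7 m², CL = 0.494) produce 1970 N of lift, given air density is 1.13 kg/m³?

v = 23.6 m/s

L = ½ρv²S·CL ⇒ v = √(2L/(ρ·S·CL))
v = √(2 × 1970 / (1.13 × 12.7 × 0.494)) = √555.8 = 23.6 m/s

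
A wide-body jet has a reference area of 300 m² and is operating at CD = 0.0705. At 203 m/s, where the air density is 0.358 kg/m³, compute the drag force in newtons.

D = 1.56×10^5 N

D = ½ρv²S·CD = ½ × 0.358 × 203² × 300 × 0.0705 = 1.56×10^5 N ≈ 156 kN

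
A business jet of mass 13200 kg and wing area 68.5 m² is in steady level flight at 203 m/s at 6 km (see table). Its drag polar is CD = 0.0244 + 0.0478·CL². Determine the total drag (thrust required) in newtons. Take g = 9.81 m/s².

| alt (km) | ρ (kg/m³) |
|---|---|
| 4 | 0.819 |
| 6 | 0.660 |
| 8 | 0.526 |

At 6 km, from the table: ρ = 0.660 kg/m³.
Level flight ⇒ L = W = m·g = 13200 × 9.81 = 1.2949×10^5 N.
q = ½ρv² = ½ × 0.66 × 203² = 13600 Pa.
CL = W/(q·S) = 1.2949×10^5 / (13600 × 68.5) = 0.139.
CD = 0.0244 + 0.0478 × 0.139² = 0.02532.
D = q·S·CD = 13600 × 68.5 × 0.02532 = 23590 N

D = 23600 N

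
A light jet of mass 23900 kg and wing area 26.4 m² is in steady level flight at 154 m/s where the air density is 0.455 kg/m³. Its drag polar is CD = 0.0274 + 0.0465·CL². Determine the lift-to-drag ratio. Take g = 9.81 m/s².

L/D = 10.7

Level flight ⇒ L = W = m·g = 23900 × 9.81 = 2.3446×10^5 N.
Dynamic pressure q = 0.5 × 0.455 × 154² = 5395 Pa.
CL = 2W/(ρv²S) = 2×2.3446×10^5/(0.455×154²×26.4) = 1.646.
CD = 0.0274 + 0.0465 × 1.646² = 0.1534.
L/D = CL/CD = 1.646 / 0.1534 = 10.7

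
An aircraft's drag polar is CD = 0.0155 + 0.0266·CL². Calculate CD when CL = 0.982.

CD = 0.0412

CD = 0.0155 + 0.0266 × 0.982² = 0.0155 + 0.02565 = 0.0412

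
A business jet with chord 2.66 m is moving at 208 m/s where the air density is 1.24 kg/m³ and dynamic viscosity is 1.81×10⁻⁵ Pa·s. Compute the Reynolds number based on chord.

Re = 3.79×10^7

Re = ρ·v·c/μ = 1.24 × 208 × 2.66 / (1.81×10⁻⁵) = 3.79×10^7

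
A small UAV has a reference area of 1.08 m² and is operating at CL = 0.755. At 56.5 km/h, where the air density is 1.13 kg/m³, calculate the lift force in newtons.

Convert speed: v = 56.5 km/h ÷ 3.6 = 15.69 m/s.
L = ½ρv²S·CL = ½ × 1.13 × 15.69² × 1.08 × 0.755 = 113 N

L = 113 N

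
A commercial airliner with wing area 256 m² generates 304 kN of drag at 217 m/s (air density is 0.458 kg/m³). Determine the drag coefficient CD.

From D = ½ρv²S·CD, rearranging gives CD = 2D/(ρv²S).
CD = 2 × 3.04×10^5 / (0.458 × 217² × 256) = 0.11

CD = 0.11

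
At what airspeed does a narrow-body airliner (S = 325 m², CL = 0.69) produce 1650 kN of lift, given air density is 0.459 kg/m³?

L = ½ρv²S·CL ⇒ v = √(2L/(ρ·S·CL))
v = √(2 × 1.65×10^6 / (0.459 × 325 × 0.69)) = √32060 = 179 m/s

v = 179 m/s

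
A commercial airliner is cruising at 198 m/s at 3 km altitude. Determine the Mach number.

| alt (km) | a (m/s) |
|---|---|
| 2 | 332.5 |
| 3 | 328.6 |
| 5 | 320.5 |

M = 0.603

At 3 km, from the table: a = 328.6 m/s.
M = v/a = 198 / 328.6 = 0.603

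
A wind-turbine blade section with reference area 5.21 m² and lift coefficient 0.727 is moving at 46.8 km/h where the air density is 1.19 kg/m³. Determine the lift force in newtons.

Convert speed: v = 46.8 km/h ÷ 3.6 = 13 m/s.
Dynamic pressure q = ½ρv² = ½ × 1.19 × 13² = 100.6 Pa.
L = q·S·CL = 100.6 × 5.21 × 0.727 = 381 N

L = 381 N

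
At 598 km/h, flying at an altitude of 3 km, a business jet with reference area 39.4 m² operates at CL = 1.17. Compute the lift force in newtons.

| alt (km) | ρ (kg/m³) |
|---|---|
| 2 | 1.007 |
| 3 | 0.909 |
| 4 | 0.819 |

L = 5.78×10^5 N

At 3 km, from the table: ρ = 0.909 kg/m³.
Convert speed: v = 598 km/h ÷ 3.6 = 166.1 m/s.
L = ½ρv²S·CL = ½ × 0.909 × 166.1² × 39.4 × 1.17 = 5.78×10^5 N ≈ 578 kN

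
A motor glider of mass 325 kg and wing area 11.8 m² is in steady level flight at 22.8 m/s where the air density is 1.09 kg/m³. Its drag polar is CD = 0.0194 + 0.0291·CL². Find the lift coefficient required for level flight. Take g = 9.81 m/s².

Level flight ⇒ L = W = m·g = 325 × 9.81 = 3188.2 N.
Dynamic pressure q = 0.5 × 1.09 × 22.8² = 283.3 Pa.
CL = 2W/(ρv²S) = 2×3188.2/(1.09×22.8²×11.8) = 0.9537.

CL = 0.954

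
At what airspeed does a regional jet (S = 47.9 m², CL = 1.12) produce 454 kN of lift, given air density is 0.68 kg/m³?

L = ½ρv²S·CL ⇒ v = √(2L/(ρ·S·CL))
v = √(2 × 4.54×10^5 / (0.68 × 47.9 × 1.12)) = √24890 = 158 m/s

v = 158 m/s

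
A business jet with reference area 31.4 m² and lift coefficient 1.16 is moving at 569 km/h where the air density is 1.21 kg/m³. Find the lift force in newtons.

L = 5.51×10^5 N

Convert speed: v = 569 km/h ÷ 3.6 = 158.1 m/s.
Dynamic pressure q = ½ρv² = ½ × 1.21 × 158.1² = 15110 Pa.
L = q·S·CL = 15110 × 31.4 × 1.16 = 5.51×10^5 N ≈ 551 kN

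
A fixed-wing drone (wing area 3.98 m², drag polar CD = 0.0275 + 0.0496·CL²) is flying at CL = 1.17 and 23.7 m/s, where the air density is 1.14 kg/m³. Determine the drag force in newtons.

CD = 0.0275 + 0.0496 × 1.17² = 0.0954
D = ½ρv²S·CD = ½ × 1.14 × 23.7² × 3.98 × 0.0954 = 122 N

D = 122 N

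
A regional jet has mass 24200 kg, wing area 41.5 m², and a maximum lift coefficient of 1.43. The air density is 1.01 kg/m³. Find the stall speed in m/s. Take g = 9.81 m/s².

V_stall = 89 m/s

Weight W = mg = 24200 × 9.81 = 2.374×10^5 N.
From L = ½ρV²S·CL,max = W: V_stall = √(2W/(ρSCL,max)) = √(2·2.374×10^5/(1.01·41.5·1.43))
V_stall = √7922 = 89 m/s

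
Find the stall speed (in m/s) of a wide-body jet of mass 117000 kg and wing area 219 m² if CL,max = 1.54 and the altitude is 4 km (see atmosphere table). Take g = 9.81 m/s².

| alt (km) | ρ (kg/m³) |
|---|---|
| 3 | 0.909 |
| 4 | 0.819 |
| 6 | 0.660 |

V_stall = 91.2 m/s

At 4 km, from the table: ρ = 0.819 kg/m³.
Stall occurs when L = W at CL,max. W = mg = 117000 × 9.81 = 1.148×10^6 N.
From L = ½ρV²S·CL,max = W: V_stall = √(2W/(ρSCL,max)) = √(2·1.148×10^6/(0.819·219·1.54))
V_stall = √8311 = 91.2 m/s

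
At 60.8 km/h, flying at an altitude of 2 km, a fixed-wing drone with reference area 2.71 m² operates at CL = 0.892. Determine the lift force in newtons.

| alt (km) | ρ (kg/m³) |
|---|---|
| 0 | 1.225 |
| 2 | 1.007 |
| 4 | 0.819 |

L = 347 N

At 2 km, from the table: ρ = 1.007 kg/m³.
Convert speed: v = 60.8 km/h ÷ 3.6 = 16.89 m/s.
L = ½ρv²S·CL = ½ × 1.007 × 16.89² × 2.71 × 0.892 = 347 N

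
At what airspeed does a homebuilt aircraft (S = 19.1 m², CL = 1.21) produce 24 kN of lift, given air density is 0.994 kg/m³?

v = 45.7 m/s

L = ½ρv²S·CL ⇒ v = √(2L/(ρ·S·CL))
v = √(2 × 24000 / (0.994 × 19.1 × 1.21)) = √2089 = 45.7 m/s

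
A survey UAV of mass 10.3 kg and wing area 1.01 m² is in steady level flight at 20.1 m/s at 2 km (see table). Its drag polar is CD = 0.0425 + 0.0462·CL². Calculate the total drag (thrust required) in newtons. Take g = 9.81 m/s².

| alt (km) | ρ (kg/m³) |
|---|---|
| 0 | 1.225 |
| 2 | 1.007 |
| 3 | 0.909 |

At 2 km, from the table: ρ = 1.007 kg/m³.
Weight W = mg = 10.3 × 9.81 = 101.04 N; in level flight L = W.
q = ½ρv² = ½ × 1.007 × 20.1² = 203.4 Pa.
CL = W/(q·S) = 101.04 / (203.4 × 1.01) = 0.4918.
CD = 0.0425 + 0.0462 × 0.4918² = 0.05367.
D = q·S·CD = 203.4 × 1.01 × 0.05367 = 11.03 N

D = 11 N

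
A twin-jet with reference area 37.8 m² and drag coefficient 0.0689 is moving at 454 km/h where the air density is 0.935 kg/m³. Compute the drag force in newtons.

D = 19400 N

Convert speed: v = 454 km/h ÷ 3.6 = 126.1 m/s.
Dynamic pressure q = ½ρv² = ½ × 0.935 × 126.1² = 7435 Pa.
D = q·S·CD = 7435 × 37.8 × 0.0689 = 19400 N ≈ 19.4 kN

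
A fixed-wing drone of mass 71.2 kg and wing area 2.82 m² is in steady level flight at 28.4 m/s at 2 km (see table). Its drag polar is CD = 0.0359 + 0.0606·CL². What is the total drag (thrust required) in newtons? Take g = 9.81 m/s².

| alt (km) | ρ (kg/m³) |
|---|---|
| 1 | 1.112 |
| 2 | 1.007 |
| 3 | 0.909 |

D = 66.9 N

At 2 km, from the table: ρ = 1.007 kg/m³.
Level flight ⇒ L = W = m·g = 71.2 × 9.81 = 698.47 N.
Dynamic pressure q = 0.5 × 1.007 × 28.4² = 406.1 Pa.
CL = W/(q·S) = 698.47 / (406.1 × 2.82) = 0.6099.
CD = 0.0359 + 0.0606 × 0.6099² = 0.05844.
D = q·S·CD = 406.1 × 2.82 × 0.05844 = 66.93 N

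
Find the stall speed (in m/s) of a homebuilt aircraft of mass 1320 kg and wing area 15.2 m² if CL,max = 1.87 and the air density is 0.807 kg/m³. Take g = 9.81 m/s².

At stall, lift equals weight: L = W = m·g = 1320 × 9.81 = 12950 N.
From L = ½ρV²S·CL,max = W: V_stall = √(2W/(ρSCL,max)) = √(2·12950/(0.807·15.2·1.87))
V_stall = √1129 = 33.6 m/s

V_stall = 33.6 m/s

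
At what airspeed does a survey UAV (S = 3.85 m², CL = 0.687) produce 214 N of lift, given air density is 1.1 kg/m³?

L = ½ρv²S·CL ⇒ v = √(2L/(ρ·S·CL))
v = √(2 × 214 / (1.1 × 3.85 × 0.687)) = √147.1 = 12.1 m/s

v = 12.1 m/s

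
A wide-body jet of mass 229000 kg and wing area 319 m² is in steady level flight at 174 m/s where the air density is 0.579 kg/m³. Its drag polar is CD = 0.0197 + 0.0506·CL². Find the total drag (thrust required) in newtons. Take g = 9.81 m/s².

D = 1.46×10^5 N

In steady level flight, lift balances weight: W = mg = 229000 × 9.81 = 2.2465×10^6 N.
q = ½ρv² = ½ × 0.579 × 174² = 8765 Pa.
CL = W/(q·S) = 2.2465×10^6 / (8765 × 319) = 0.8035.
CD = 0.0197 + 0.0506 × 0.8035² = 0.05237.
D = q·S·CD = 8765 × 319 × 0.05237 = 1.464×10^5 N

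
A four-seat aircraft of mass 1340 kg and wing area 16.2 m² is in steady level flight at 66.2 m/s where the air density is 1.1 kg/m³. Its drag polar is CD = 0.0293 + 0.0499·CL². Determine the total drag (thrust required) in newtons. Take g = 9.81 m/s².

In steady level flight, lift balances weight: W = mg = 1340 × 9.81 = 13145 N.
Dynamic pressure q = 0.5 × 1.1 × 66.2² = 2410 Pa.
Required CL = L/(qS) = 13145/(2410·16.2) = 0.3367.
CD = 0.0293 + 0.0499 × 0.3367² = 0.03496.
D = q·S·CD = 2410 × 16.2 × 0.03496 = 1365 N

D = 1360 N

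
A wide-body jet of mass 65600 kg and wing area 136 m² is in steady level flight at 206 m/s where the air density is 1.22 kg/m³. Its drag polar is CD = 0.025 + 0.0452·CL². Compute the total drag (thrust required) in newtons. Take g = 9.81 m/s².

Level flight ⇒ L = W = m·g = 65600 × 9.81 = 6.4354×10^5 N.
Dynamic pressure q = 0.5 × 1.22 × 206² = 25890 Pa.
CL = W/(q·S) = 6.4354×10^5 / (25890 × 136) = 0.1828.
CD = 0.025 + 0.0452 × 0.1828² = 0.02651.
D = q·S·CD = 25890 × 136 × 0.02651 = 93330 N

D = 93300 N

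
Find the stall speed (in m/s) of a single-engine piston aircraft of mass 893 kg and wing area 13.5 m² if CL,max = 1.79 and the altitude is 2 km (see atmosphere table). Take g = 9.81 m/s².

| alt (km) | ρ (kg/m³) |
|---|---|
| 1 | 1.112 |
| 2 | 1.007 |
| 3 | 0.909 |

At 2 km, from the table: ρ = 1.007 kg/m³.
Stall occurs when L = W at CL,max. W = mg = 893 × 9.81 = 8760 N.
From L = ½ρV²S·CL,max = W: V_stall = √(2W/(ρSCL,max)) = √(2·8760/(1.007·13.5·1.79))
V_stall = √720 = 26.8 m/s

V_stall = 26.8 m/s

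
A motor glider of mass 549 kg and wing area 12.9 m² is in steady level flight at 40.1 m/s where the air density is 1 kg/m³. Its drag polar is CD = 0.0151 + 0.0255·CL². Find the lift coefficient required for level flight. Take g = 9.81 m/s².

Level flight ⇒ L = W = m·g = 549 × 9.81 = 5385.7 N.
q = ½ρv² = ½ × 1 × 40.1² = 804 Pa.
Required CL = L/(qS) = 5385.7/(804·12.9) = 0.5193.

CL = 0.519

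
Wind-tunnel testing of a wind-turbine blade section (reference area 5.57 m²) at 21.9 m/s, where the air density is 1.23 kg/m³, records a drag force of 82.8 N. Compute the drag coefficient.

From D = ½ρv²S·CD, rearranging gives CD = 2D/(ρv²S).
CD = 2 × 82.8 / (1.23 × 21.9² × 5.57) = 0.0504

CD = 0.0504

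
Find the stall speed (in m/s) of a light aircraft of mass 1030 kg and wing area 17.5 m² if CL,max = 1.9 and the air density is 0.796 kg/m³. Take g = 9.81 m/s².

V_stall = 27.6 m/s

At stall, lift equals weight: L = W = m·g = 1030 × 9.81 = 10100 N.
From L = ½ρV²S·CL,max = W: V_stall = √(2W/(ρSCL,max)) = √(2·10100/(0.796·17.5·1.9))
V_stall = √763.5 = 27.6 m/s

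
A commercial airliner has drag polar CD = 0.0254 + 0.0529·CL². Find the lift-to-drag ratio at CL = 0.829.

CD = 0.0254 + 0.0529 × 0.829² = 0.06176
L/D = CL/CD = 0.829 / 0.06176 = 13.4

L/D = 13.4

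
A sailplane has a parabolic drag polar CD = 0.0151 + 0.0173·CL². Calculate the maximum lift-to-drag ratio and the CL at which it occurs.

For CD = CD0 + K·CL², (L/D)max occurs at CL* = √(CD0/K) and equals 1/(2√(K·CD0)).
(L/D)max = 1/(2√(0.0173 × 0.0151)) = 1/(2 × 0.01616) = 30.9
CL* = √(0.0151/0.0173) = 0.934

(L/D)max = 30.9, at CL = 0.934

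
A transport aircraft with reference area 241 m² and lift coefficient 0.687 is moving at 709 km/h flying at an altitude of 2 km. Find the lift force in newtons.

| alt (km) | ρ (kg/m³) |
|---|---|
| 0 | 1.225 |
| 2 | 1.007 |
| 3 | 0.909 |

At 2 km, from the table: ρ = 1.007 kg/m³.
Convert speed: v = 709 km/h ÷ 3.6 = 196.9 m/s.
L = ½ρv²S·CL = ½ × 1.007 × 196.9² × 241 × 0.687 = 3.23×10^6 N ≈ 3230 kN

L = 3.23×10^6 N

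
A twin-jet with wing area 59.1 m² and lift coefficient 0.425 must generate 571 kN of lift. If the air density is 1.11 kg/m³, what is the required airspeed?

v = 202 m/s

L = ½ρv²S·CL ⇒ v = √(2L/(ρ·S·CL))
v = √(2 × 5.71×10^5 / (1.11 × 59.1 × 0.425)) = √40960 = 202 m/s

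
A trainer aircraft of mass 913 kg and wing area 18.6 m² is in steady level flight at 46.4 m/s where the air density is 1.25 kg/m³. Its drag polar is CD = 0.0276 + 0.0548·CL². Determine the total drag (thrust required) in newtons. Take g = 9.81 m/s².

D = 866 N

In steady level flight, lift balances weight: W = mg = 913 × 9.81 = 8956.5 N.
q = ½ρv² = ½ × 1.25 × 46.4² = 1346 Pa.
CL = W/(q·S) = 8956.5 / (1346 × 18.6) = 0.3579.
CD = 0.0276 + 0.0548 × 0.3579² = 0.03462.
D = q·S·CD = 1346 × 18.6 × 0.03462 = 866.4 N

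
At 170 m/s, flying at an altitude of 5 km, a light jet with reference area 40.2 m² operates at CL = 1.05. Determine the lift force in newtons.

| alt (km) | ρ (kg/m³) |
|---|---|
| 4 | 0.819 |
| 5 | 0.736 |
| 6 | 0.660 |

L = 4.49×10^5 N

At 5 km, from the table: ρ = 0.736 kg/m³.
L = ½ρv²S·CL = ½ × 0.736 × 170² × 40.2 × 1.05 = 4.49×10^5 N ≈ 449 kN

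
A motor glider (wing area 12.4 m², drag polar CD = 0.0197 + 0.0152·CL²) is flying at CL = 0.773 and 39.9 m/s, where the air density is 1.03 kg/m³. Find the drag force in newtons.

D = 293 N

CD = 0.0197 + 0.0152 × 0.773² = 0.02878
D = ½ρv²S·CD = ½ × 1.03 × 39.9² × 12.4 × 0.02878 = 293 N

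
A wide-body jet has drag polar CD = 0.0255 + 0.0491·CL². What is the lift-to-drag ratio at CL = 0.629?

L/D = 14

CD = 0.0255 + 0.0491 × 0.629² = 0.04493
L/D = CL/CD = 0.629 / 0.04493 = 14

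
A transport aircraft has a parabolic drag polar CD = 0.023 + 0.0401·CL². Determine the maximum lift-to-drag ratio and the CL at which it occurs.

(L/D)max = 16.5, at CL = 0.757

For CD = CD0 + K·CL², (L/D)max occurs at CL* = √(CD0/K) and equals 1/(2√(K·CD0)).
(L/D)max = 1/(2√(0.0401 × 0.023)) = 1/(2 × 0.03037) = 16.5
CL* = √(0.023/0.0401) = 0.757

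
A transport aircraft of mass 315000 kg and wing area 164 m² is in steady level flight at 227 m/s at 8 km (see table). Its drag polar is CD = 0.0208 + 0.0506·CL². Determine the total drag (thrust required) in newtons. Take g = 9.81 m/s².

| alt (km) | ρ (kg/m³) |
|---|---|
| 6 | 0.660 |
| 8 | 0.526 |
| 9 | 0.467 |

At 8 km, from the table: ρ = 0.526 kg/m³.
Weight W = mg = 315000 × 9.81 = 3.0902×10^6 N; in level flight L = W.
Dynamic pressure q = 0.5 × 0.526 × 227² = 13550 Pa.
CL = 2W/(ρv²S) = 2×3.0902×10^6/(0.526×227²×164) = 1.39.
CD = 0.0208 + 0.0506 × 1.39² = 0.1186.
D = q·S·CD = 13550 × 164 × 0.1186 = 2.636×10^5 N

D = 2.64×10^5 N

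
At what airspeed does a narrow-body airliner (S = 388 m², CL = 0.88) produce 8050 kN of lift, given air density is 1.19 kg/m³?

v = 199 m/s

L = ½ρv²S·CL ⇒ v = √(2L/(ρ·S·CL))
v = √(2 × 8.05×10^6 / (1.19 × 388 × 0.88)) = √39620 = 199 m/s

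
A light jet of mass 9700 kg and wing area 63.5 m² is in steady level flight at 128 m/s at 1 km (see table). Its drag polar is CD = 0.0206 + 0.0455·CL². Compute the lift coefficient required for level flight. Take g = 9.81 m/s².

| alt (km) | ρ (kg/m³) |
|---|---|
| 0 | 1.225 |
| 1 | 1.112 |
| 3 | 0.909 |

At 1 km, from the table: ρ = 1.112 kg/m³.
Level flight ⇒ L = W = m·g = 9700 × 9.81 = 95157 N.
q = ½ρv² = ½ × 1.112 × 128² = 9110 Pa.
CL = W/(q·S) = 95157 / (9110 × 63.5) = 0.1645.

CL = 0.165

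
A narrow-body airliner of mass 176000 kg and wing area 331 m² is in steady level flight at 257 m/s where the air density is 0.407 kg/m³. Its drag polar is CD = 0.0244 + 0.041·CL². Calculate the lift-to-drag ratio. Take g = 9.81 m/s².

Weight W = mg = 176000 × 9.81 = 1.7266×10^6 N; in level flight L = W.
q = ½ρv² = ½ × 0.407 × 257² = 13440 Pa.
Required CL = L/(qS) = 1.7266×10^6/(13440·331) = 0.3881.
CD = 0.0244 + 0.041 × 0.3881² = 0.03057.
L/D = CL/CD = 0.3881 / 0.03057 = 12.7

L/D = 12.7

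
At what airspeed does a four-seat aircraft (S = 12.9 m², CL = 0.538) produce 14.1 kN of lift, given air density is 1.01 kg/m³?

v = 63.4 m/s

L = ½ρv²S·CL ⇒ v = √(2L/(ρ·S·CL))
v = √(2 × 14100 / (1.01 × 12.9 × 0.538)) = √4023 = 63.4 m/s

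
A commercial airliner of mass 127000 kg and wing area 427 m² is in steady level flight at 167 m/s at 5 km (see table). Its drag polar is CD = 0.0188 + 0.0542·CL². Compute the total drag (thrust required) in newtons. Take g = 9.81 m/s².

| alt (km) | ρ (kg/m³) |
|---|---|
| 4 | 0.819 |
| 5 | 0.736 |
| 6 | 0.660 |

At 5 km, from the table: ρ = 0.736 kg/m³.
In steady level flight, lift balances weight: W = mg = 127000 × 9.81 = 1.2459×10^6 N.
Dynamic pressure q = 0.5 × 0.736 × 167² = 10260 Pa.
CL = W/(q·S) = 1.2459×10^6 / (10260 × 427) = 0.2843.
CD = 0.0188 + 0.0542 × 0.2843² = 0.02318.
D = q·S·CD = 10260 × 427 × 0.02318 = 1.016×10^5 N

D = 1.02×10^5 N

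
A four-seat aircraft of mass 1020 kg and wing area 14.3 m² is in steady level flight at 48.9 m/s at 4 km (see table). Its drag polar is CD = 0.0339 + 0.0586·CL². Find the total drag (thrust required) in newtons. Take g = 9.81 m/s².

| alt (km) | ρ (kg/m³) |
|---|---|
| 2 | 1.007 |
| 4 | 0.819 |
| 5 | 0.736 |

D = 894 N

At 4 km, from the table: ρ = 0.819 kg/m³.
Weight W = mg = 1020 × 9.81 = 10006 N; in level flight L = W.
Dynamic pressure q = 0.5 × 0.819 × 48.9² = 979.2 Pa.
CL = W/(q·S) = 10006 / (979.2 × 14.3) = 0.7146.
CD = 0.0339 + 0.0586 × 0.7146² = 0.06382.
D = q·S·CD = 979.2 × 14.3 × 0.06382 = 893.7 N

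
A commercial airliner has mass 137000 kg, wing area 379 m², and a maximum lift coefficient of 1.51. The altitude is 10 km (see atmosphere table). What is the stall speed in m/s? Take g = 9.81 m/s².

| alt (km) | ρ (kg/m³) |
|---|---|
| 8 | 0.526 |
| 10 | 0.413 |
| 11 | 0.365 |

V_stall = 107 m/s

At 10 km, from the table: ρ = 0.413 kg/m³.
At stall, lift equals weight: L = W = m·g = 137000 × 9.81 = 1.344×10^6 N.
V_stall = √(2W/(ρ·S·CL,max)) = √(2 × 1.344×10^6 / (0.413 × 379 × 1.51))
V_stall = √11370 = 107 m/s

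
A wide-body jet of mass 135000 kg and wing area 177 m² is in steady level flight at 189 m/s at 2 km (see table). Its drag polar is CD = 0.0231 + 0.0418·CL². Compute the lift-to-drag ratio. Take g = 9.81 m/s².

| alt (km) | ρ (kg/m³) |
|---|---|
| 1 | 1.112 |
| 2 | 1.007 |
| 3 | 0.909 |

At 2 km, from the table: ρ = 1.007 kg/m³.
Level flight ⇒ L = W = m·g = 135000 × 9.81 = 1.3244×10^6 N.
Dynamic pressure q = 0.5 × 1.007 × 189² = 17990 Pa.
Required CL = L/(qS) = 1.3244×10^6/(17990·177) = 0.416.
CD = 0.0231 + 0.0418 × 0.416² = 0.03033.
L/D = CL/CD = 0.416 / 0.03033 = 13.7

L/D = 13.7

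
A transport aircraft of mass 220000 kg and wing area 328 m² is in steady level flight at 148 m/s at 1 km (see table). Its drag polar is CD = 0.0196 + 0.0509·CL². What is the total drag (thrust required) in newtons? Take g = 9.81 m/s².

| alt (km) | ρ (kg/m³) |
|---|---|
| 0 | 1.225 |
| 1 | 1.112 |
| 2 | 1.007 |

At 1 km, from the table: ρ = 1.112 kg/m³.
Level flight ⇒ L = W = m·g = 220000 × 9.81 = 2.1582×10^6 N.
Dynamic pressure q = 0.5 × 1.112 × 148² = 12180 Pa.
Required CL = L/(qS) = 2.1582×10^6/(12180·328) = 0.5403.
CD = 0.0196 + 0.0509 × 0.5403² = 0.03446.
D = q·S·CD = 12180 × 328 × 0.03446 = 1.376×10^5 N

D = 1.38×10^5 N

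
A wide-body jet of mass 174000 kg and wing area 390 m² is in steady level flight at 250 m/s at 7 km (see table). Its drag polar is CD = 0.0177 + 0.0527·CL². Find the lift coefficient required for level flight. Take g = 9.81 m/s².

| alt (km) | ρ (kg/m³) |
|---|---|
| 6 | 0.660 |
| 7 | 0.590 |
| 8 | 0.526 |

CL = 0.237

At 7 km, from the table: ρ = 0.590 kg/m³.
Level flight ⇒ L = W = m·g = 174000 × 9.81 = 1.7069×10^6 N.
q = ½ρv² = ½ × 0.59 × 250² = 18440 Pa.
CL = 2W/(ρv²S) = 2×1.7069×10^6/(0.59×250²×390) = 0.2374.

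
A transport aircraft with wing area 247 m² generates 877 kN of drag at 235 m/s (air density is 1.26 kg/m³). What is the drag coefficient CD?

CD = 0.102

From D = ½ρv²S·CD, rearranging gives CD = 2D/(ρv²S).
CD = 2 × 8.77×10^5 / (1.26 × 235² × 247) = 0.102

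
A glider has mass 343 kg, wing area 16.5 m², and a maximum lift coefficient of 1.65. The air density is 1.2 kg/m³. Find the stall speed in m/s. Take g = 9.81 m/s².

V_stall = 14.4 m/s

Stall occurs when L = W at CL,max. W = mg = 343 × 9.81 = 3365 N.
V_stall = √(2W/(ρ·S·CL,max)) = √(2 × 3365 / (1.2 × 16.5 × 1.65))
V_stall = √206 = 14.4 m/s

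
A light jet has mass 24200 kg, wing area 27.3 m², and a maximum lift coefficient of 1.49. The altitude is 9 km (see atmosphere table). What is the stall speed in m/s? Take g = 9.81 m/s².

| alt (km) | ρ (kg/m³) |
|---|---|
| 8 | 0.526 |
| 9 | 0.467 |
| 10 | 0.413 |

At 9 km, from the table: ρ = 0.467 kg/m³.
Stall occurs when L = W at CL,max. W = mg = 24200 × 9.81 = 2.374×10^5 N.
From L = ½ρV²S·CL,max = W: V_stall = √(2W/(ρSCL,max)) = √(2·2.374×10^5/(0.467·27.3·1.49))
V_stall = √24990 = 158 m/s

V_stall = 158 m/s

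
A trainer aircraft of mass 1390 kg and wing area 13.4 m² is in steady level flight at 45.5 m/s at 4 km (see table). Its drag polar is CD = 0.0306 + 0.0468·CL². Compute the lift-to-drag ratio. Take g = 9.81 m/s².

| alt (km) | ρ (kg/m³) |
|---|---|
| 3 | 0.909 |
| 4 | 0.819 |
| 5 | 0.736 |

At 4 km, from the table: ρ = 0.819 kg/m³.
Level flight ⇒ L = W = m·g = 1390 × 9.81 = 13636 N.
q = ½ρv² = ½ × 0.819 × 45.5² = 847.8 Pa.
CL = 2W/(ρv²S) = 2×13636/(0.819×45.5²×13.4) = 1.2.
CD = 0.0306 + 0.0468 × 1.2² = 0.09803.
L/D = CL/CD = 1.2 / 0.09803 = 12.2

L/D = 12.2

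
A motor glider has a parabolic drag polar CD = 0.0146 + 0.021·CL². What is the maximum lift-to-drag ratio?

(L/D)max = 28.6

For CD = CD0 + K·CL², (L/D)max occurs at CL* = √(CD0/K) and equals 1/(2√(K·CD0)).
(L/D)max = 1/(2√(0.021 × 0.0146)) = 1/(2 × 0.01751) = 28.6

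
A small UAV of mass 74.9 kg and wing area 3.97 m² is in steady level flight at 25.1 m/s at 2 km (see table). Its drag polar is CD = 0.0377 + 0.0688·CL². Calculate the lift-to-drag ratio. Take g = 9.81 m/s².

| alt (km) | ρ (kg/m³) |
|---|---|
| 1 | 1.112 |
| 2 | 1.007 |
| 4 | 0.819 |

At 2 km, from the table: ρ = 1.007 kg/m³.
In steady level flight, lift balances weight: W = mg = 74.9 × 9.81 = 734.77 N.
q = ½ρv² = ½ × 1.007 × 25.1² = 317.2 Pa.
CL = W/(q·S) = 734.77 / (317.2 × 3.97) = 0.5835.
CD = 0.0377 + 0.0688 × 0.5835² = 0.06112.
L/D = CL/CD = 0.5835 / 0.06112 = 9.55

L/D = 9.55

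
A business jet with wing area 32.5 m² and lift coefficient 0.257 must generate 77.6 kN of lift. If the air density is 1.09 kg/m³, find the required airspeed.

v = 131 m/s

L = ½ρv²S·CL ⇒ v = √(2L/(ρ·S·CL))
v = √(2 × 77600 / (1.09 × 32.5 × 0.257)) = √17050 = 131 m/s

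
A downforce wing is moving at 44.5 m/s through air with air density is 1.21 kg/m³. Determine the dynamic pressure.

q = 1200 Pa

q = ½ρv² = ½ × 1.21 × 44.5² = 1200 Pa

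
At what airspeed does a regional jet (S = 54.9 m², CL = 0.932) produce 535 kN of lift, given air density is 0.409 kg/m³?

v = 226 m/s

L = ½ρv²S·CL ⇒ v = √(2L/(ρ·S·CL))
v = √(2 × 5.35×10^5 / (0.409 × 54.9 × 0.932)) = √51130 = 226 m/s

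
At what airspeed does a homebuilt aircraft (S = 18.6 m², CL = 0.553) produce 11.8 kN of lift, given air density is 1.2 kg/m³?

L = ½ρv²S·CL ⇒ v = √(2L/(ρ·S·CL))
v = √(2 × 11800 / (1.2 × 18.6 × 0.553)) = √1912 = 43.7 m/s

v = 43.7 m/s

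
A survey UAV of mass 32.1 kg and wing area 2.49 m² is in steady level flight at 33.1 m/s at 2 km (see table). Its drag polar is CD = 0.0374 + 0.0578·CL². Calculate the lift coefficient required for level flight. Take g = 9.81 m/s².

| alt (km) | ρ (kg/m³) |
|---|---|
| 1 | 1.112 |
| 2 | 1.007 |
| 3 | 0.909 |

CL = 0.229

At 2 km, from the table: ρ = 1.007 kg/m³.
Weight W = mg = 32.1 × 9.81 = 314.9 N; in level flight L = W.
q = ½ρv² = ½ × 1.007 × 33.1² = 551.6 Pa.
Required CL = L/(qS) = 314.9/(551.6·2.49) = 0.2293.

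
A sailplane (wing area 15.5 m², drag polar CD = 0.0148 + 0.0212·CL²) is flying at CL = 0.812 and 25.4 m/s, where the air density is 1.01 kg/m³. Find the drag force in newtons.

CD = 0.0148 + 0.0212 × 0.812² = 0.02878
D = ½ρv²S·CD = ½ × 1.01 × 25.4² × 15.5 × 0.02878 = 145 N

D = 145 N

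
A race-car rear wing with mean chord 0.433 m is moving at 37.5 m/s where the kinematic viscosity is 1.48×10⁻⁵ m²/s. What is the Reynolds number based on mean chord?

Re = 1.1×10^6

Re = v·c/ν = 37.5 × 0.433 / (1.48×10⁻⁵) = 1.1×10^6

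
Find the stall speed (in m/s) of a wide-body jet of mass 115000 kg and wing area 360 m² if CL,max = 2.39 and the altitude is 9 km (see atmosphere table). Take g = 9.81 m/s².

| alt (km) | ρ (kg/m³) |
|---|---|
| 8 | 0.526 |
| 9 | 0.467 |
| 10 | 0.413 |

V_stall = 74.9 m/s

At 9 km, from the table: ρ = 0.467 kg/m³.
Weight W = mg = 115000 × 9.81 = 1.128×10^6 N.
V_stall = √(2W/(ρ·S·CL,max)) = √(2 × 1.128×10^6 / (0.467 × 360 × 2.39))
V_stall = √5615 = 74.9 m/s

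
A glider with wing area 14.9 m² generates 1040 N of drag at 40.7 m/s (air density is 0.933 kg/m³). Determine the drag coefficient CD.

From D = ½ρv²S·CD, rearranging gives CD = 2D/(ρv²S).
CD = 2 × 1040 / (0.933 × 40.7² × 14.9) = 0.0903

CD = 0.0903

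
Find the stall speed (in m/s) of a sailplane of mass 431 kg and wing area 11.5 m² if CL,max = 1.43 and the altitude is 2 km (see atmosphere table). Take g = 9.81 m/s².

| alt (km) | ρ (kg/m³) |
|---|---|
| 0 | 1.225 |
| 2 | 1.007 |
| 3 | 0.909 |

At 2 km, from the table: ρ = 1.007 kg/m³.
At stall, lift equals weight: L = W = m·g = 431 × 9.81 = 4228 N.
V_stall = √(2W/(ρ·S·CL,max)) = √(2 × 4228 / (1.007 × 11.5 × 1.43))
V_stall = √510.6 = 22.6 m/s

V_stall = 22.6 m/s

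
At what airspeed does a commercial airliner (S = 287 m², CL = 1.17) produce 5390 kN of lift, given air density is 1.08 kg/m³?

L = ½ρv²S·CL ⇒ v = √(2L/(ρ·S·CL))
v = √(2 × 5.39×10^6 / (1.08 × 287 × 1.17)) = √29730 = 172 m/s

v = 172 m/s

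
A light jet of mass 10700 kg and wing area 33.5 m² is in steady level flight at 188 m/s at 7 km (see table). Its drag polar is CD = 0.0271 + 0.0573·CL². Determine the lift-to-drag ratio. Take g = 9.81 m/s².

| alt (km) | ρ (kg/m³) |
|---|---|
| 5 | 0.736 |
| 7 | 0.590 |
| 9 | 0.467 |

At 7 km, from the table: ρ = 0.590 kg/m³.
In steady level flight, lift balances weight: W = mg = 10700 × 9.81 = 1.0497×10^5 N.
q = ½ρv² = ½ × 0.59 × 188² = 10430 Pa.
CL = W/(q·S) = 1.0497×10^5 / (10430 × 33.5) = 0.3005.
CD = 0.0271 + 0.0573 × 0.3005² = 0.03227.
L/D = CL/CD = 0.3005 / 0.03227 = 9.31

L/D = 9.31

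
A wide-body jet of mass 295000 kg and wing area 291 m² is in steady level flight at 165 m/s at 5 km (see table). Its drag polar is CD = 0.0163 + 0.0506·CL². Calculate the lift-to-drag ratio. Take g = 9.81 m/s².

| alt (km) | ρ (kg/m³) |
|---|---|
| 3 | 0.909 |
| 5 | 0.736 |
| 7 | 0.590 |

L/D = 15

At 5 km, from the table: ρ = 0.736 kg/m³.
In steady level flight, lift balances weight: W = mg = 295000 × 9.81 = 2.894×10^6 N.
Dynamic pressure q = 0.5 × 0.736 × 165² = 10020 Pa.
CL = W/(q·S) = 2.894×10^6 / (10020 × 291) = 0.9926.
CD = 0.0163 + 0.0506 × 0.9926² = 0.06616.
L/D = CL/CD = 0.9926 / 0.06616 = 15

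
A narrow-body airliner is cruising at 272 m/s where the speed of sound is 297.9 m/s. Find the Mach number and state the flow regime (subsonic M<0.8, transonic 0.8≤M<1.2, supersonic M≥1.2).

M = v/a = 272 / 297.9 = 0.913
M = 0.913 → transonic.

M = 0.913 (transonic)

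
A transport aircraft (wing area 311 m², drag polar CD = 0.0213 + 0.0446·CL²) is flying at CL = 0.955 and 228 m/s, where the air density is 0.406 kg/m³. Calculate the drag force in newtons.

D = 2.03×10^5 N

CD = 0.0213 + 0.0446 × 0.955² = 0.06198
D = ½ρv²S·CD = ½ × 0.406 × 228² × 311 × 0.06198 = 2.03×10^5 N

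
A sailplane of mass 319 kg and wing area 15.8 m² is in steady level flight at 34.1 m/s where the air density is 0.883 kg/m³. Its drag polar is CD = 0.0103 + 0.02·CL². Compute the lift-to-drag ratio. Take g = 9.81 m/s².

Level flight ⇒ L = W = m·g = 319 × 9.81 = 3129.4 N.
Dynamic pressure q = 0.5 × 0.883 × 34.1² = 513.4 Pa.
CL = 2W/(ρv²S) = 2×3129.4/(0.883×34.1²×15.8) = 0.3858.
CD = 0.0103 + 0.02 × 0.3858² = 0.01328.
L/D = CL/CD = 0.3858 / 0.01328 = 29.1

L/D = 29.1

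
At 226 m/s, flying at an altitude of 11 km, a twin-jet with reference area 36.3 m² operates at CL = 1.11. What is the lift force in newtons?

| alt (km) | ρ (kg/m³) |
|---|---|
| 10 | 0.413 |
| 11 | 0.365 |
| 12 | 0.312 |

At 11 km, from the table: ρ = 0.365 kg/m³.
Dynamic pressure q = ½ρv² = ½ × 0.365 × 226² = 9321 Pa.
L = q·S·CL = 9321 × 36.3 × 1.11 = 3.76×10^5 N ≈ 376 kN

L = 3.76×10^5 N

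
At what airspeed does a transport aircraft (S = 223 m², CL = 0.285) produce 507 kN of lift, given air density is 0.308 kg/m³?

L = ½ρv²S·CL ⇒ v = √(2L/(ρ·S·CL))
v = √(2 × 5.07×10^5 / (0.308 × 223 × 0.285)) = √51800 = 228 m/s

v = 228 m/s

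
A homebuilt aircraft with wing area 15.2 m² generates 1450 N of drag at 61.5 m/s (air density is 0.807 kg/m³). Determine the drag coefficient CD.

From D = ½ρv²S·CD, rearranging gives CD = 2D/(ρv²S).
CD = 2 × 1450 / (0.807 × 61.5² × 15.2) = 0.0625

CD = 0.0625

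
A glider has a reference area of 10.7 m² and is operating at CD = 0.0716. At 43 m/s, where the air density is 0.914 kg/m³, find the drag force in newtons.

Dynamic pressure q = ½ρv² = ½ × 0.914 × 43² = 845 Pa.
D = q·S·CD = 845 × 10.7 × 0.0716 = 647 N

D = 647 N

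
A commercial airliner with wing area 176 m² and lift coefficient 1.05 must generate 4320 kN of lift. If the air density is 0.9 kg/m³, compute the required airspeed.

L = ½ρv²S·CL ⇒ v = √(2L/(ρ·S·CL))
v = √(2 × 4.32×10^6 / (0.9 × 176 × 1.05)) = √51950 = 228 m/s

v = 228 m/s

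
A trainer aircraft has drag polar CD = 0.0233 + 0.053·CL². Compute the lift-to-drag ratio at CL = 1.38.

L/D = 11.1

CD = 0.0233 + 0.053 × 1.38² = 0.1242
L/D = CL/CD = 1.38 / 0.1242 = 11.1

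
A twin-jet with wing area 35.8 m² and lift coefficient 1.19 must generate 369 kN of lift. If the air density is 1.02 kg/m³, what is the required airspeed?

v = 130 m/s

L = ½ρv²S·CL ⇒ v = √(2L/(ρ·S·CL))
v = √(2 × 3.69×10^5 / (1.02 × 35.8 × 1.19)) = √16980 = 130 m/s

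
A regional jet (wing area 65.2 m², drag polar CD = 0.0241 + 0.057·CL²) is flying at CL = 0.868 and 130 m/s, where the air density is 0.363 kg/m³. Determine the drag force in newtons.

D = 13400 N

CD = 0.0241 + 0.057 × 0.868² = 0.06705
D = ½ρv²S·CD = ½ × 0.363 × 130² × 65.2 × 0.06705 = 13400 N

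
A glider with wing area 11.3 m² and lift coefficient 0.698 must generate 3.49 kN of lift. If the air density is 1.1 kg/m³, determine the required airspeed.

L = ½ρv²S·CL ⇒ v = √(2L/(ρ·S·CL))
v = √(2 × 3490 / (1.1 × 11.3 × 0.698)) = √804.5 = 28.4 m/s

v = 28.4 m/s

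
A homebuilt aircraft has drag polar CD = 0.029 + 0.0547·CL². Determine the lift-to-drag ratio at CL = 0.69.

L/D = 12.5

CD = 0.029 + 0.0547 × 0.69² = 0.05504
L/D = CL/CD = 0.69 / 0.05504 = 12.5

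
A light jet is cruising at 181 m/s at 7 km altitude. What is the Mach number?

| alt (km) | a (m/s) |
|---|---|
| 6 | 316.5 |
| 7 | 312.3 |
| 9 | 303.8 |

At 7 km, from the table: a = 312.3 m/s.
M = v/a = 181 / 312.3 = 0.58

M = 0.58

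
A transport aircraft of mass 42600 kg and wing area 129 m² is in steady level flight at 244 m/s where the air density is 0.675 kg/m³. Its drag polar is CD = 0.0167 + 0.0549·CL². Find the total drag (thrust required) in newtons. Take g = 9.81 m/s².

In steady level flight, lift balances weight: W = mg = 42600 × 9.81 = 4.1791×10^5 N.
q = ½ρv² = ½ × 0.675 × 244² = 20090 Pa.
CL = 2W/(ρv²S) = 2×4.1791×10^5/(0.675×244²×129) = 0.1612.
CD = 0.0167 + 0.0549 × 0.1612² = 0.01813.
D = q·S·CD = 20090 × 129 × 0.01813 = 46990 N

D = 47000 N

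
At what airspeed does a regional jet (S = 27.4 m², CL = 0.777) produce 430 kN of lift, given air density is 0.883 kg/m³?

v = 214 m/s

L = ½ρv²S·CL ⇒ v = √(2L/(ρ·S·CL))
v = √(2 × 4.3×10^5 / (0.883 × 27.4 × 0.777)) = √45750 = 214 m/s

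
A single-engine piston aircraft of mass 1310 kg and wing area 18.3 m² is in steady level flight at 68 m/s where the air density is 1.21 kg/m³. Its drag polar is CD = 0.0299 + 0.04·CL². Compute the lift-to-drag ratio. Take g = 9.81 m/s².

L/D = 7.74

Weight W = mg = 1310 × 9.81 = 12851 N; in level flight L = W.
Dynamic pressure q = 0.5 × 1.21 × 68² = 2798 Pa.
Required CL = L/(qS) = 12851/(2798·18.3) = 0.251.
CD = 0.0299 + 0.04 × 0.251² = 0.03242.
L/D = CL/CD = 0.251 / 0.03242 = 7.74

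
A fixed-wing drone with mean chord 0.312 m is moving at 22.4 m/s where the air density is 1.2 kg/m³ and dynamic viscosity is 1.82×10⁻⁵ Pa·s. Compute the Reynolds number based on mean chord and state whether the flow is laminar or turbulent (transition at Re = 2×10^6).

Re = 4.61×10^5 (laminar)

Re = ρ·v·c/μ = 1.2 × 22.4 × 0.312 / (1.82×10⁻⁵) = 4.61×10^5
Since 4.61×10^5 < 2×10^6, the flow is laminar.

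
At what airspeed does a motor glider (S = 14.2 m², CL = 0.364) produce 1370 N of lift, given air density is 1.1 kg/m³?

L = ½ρv²S·CL ⇒ v = √(2L/(ρ·S·CL))
v = √(2 × 1370 / (1.1 × 14.2 × 0.364)) = √481.9 = 22 m/s

v = 22 m/s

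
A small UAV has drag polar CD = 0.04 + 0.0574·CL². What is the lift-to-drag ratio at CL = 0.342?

L/D = 7.32

CD = 0.04 + 0.0574 × 0.342² = 0.04671
L/D = CL/CD = 0.342 / 0.04671 = 7.32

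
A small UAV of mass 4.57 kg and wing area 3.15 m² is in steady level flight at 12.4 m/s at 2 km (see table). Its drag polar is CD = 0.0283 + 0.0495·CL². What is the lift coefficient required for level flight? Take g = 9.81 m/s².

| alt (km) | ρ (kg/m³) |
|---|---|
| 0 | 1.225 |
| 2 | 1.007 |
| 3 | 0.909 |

At 2 km, from the table: ρ = 1.007 kg/m³.
Level flight ⇒ L = W = m·g = 4.57 × 9.81 = 44.832 N.
q = ½ρv² = ½ × 1.007 × 12.4² = 77.42 Pa.
CL = 2W/(ρv²S) = 2×44.832/(1.007×12.4²×3.15) = 0.1838.

CL = 0.184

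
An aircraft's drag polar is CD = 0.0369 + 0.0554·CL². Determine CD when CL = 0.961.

CD = 0.0369 + 0.0554 × 0.961² = 0.0369 + 0.05116 = 0.0881

CD = 0.0881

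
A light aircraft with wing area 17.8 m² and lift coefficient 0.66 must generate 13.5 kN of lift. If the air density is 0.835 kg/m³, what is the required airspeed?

v = 52.5 m/s

L = ½ρv²S·CL ⇒ v = √(2L/(ρ·S·CL))
v = √(2 × 13500 / (0.835 × 17.8 × 0.66)) = √2752 = 52.5 m/s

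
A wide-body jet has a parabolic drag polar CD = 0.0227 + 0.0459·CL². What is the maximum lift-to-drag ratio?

For CD = CD0 + K·CL², (L/D)max occurs at CL* = √(CD0/K) and equals 1/(2√(K·CD0)).
(L/D)max = 1/(2√(0.0459 × 0.0227)) = 1/(2 × 0.03228) = 15.5

(L/D)max = 15.5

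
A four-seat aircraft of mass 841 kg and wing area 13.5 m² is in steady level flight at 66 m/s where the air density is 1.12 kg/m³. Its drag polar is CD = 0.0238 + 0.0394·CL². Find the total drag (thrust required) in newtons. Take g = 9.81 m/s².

D = 865 N

Weight W = mg = 841 × 9.81 = 8250.2 N; in level flight L = W.
Dynamic pressure q = 0.5 × 1.12 × 66² = 2439 Pa.
Required CL = L/(qS) = 8250.2/(2439·13.5) = 0.2505.
CD = 0.0238 + 0.0394 × 0.2505² = 0.02627.
D = q·S·CD = 2439 × 13.5 × 0.02627 = 865.2 N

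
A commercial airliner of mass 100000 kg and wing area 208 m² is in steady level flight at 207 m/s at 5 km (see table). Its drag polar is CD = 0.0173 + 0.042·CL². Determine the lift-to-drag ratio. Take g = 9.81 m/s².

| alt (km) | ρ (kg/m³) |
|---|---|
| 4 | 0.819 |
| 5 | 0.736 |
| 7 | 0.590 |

At 5 km, from the table: ρ = 0.736 kg/m³.
In steady level flight, lift balances weight: W = mg = 100000 × 9.81 = 9.81×10^5 N.
q = ½ρv² = ½ × 0.736 × 207² = 15770 Pa.
CL = W/(q·S) = 9.81×10^5 / (15770 × 208) = 0.2991.
CD = 0.0173 + 0.042 × 0.2991² = 0.02106.
L/D = CL/CD = 0.2991 / 0.02106 = 14.2

L/D = 14.2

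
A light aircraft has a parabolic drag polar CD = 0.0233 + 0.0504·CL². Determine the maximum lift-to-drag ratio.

(L/D)max = 14.6

For CD = CD0 + K·CL², (L/D)max occurs at CL* = √(CD0/K) and equals 1/(2√(K·CD0)).
(L/D)max = 1/(2√(0.0504 × 0.0233)) = 1/(2 × 0.03427) = 14.6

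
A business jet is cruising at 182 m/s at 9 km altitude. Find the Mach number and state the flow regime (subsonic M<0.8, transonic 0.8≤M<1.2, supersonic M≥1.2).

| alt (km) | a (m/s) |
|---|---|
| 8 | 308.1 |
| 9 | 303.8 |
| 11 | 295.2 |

M = 0.599 (subsonic)

At 9 km, from the table: a = 303.8 m/s.
M = v/a = 182 / 303.8 = 0.599
M = 0.599 → subsonic.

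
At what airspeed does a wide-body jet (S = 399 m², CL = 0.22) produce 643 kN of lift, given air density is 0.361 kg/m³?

v = 201 m/s

L = ½ρv²S·CL ⇒ v = √(2L/(ρ·S·CL))
v = √(2 × 6.43×10^5 / (0.361 × 399 × 0.22)) = √40580 = 201 m/s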